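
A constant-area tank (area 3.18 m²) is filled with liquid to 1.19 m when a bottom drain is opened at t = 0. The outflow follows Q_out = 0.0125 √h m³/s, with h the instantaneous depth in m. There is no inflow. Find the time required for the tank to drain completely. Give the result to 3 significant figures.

555 s

With no inflow, A dh/dt = −0.0125 √h.
This is separable: 2 d(√h)/dt = −0.0125/A, so √h = √h₀ − (0.0125/(2A)) t.
Set h = 0: 2√h₀ = (0.0125/A) t_empty ⇒ t_empty = 2A√h₀/0.0125.
t_empty = 2·3.18·√1.19/0.0125 = 6.3600·1.0909/0.0125 = 555.04 s.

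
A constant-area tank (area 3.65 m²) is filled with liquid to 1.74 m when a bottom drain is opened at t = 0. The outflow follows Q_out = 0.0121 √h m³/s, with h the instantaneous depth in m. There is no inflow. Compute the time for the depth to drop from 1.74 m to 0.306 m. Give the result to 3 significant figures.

A dh/dt = −Q_out = −0.0121 √h.
Separate and integrate: 2(√h − √h₀) = −(0.0121/A) t.
t = 2A(√h₀ − √h)/0.0121 = 2·3.65·(√1.74 − √0.306)/0.0121
  = 7.3000 × (1.3191 − 0.55317) / 0.0121 = 462.08 s.

462 s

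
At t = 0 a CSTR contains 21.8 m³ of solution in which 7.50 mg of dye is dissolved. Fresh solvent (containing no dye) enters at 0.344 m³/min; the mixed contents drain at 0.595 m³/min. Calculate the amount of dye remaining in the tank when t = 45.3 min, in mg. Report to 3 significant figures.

Let m(t) be the amount of dye. Volume: V(t) = V₀ + (Q_in − Q_out) t = 21.8 − 0.25100 t; V(45.3) = 10.430 m³.
Solute balance: dm/dt = 0 − Q_out C = −Q_out m/V(t).
dm/m = −Q_out dt/(V₀ − 0.25100 t); integrating gives ln(m/m₀) = −(Q_out/(Q_in−Q_out)) ln(V/V₀).
m = m₀ (V₀/V)^(Q_out/(Q_in−Q_out)) = 7.50 × (21.8/10.430)^(-2.3705) = 1.3063 mg.

1.31 mg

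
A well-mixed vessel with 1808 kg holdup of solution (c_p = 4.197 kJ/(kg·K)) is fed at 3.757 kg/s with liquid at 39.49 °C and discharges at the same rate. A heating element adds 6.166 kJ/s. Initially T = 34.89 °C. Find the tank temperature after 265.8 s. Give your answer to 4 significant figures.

M c_p dT/dt = ṁ c_p (T_in − T) + Q̇.
Rearrange: dT/dt = (T_ss − T)/τ with τ = M/ṁ = 481.235 s and T_ss = T_in + Q̇/(ṁ c_p) = 39.8810 °C.
T approaches T_ss exponentially: T(t) = T_ss + (T₀ − T_ss) e^(−t/τ).
T(265.8) = 39.8810 + (-4.99104)·e^(−265.8/481.235) = 39.8810 + (-4.99104)·0.575608 = 37.0082 °C.

37.01 °C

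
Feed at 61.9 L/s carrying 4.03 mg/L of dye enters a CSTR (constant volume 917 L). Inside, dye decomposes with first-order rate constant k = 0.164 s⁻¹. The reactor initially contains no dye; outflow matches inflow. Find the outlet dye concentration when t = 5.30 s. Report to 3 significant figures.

Accumulation = in − out − consumed: V dC/dt = Q C_in − Q C − k V C.
This is linear with rate a = Q/V + k = 0.23150 s⁻¹.
C_ss = Q C_in/(Q + kV) = 1.1751 mg/L; C(t) = C_ss + (C₀ − C_ss) e^(−a t).
C(5.30) = 1.1751 + (-1.1751)·e^(−0.23150·5.30) = 1.1751 + (-1.1751)·0.29318 = 0.83057 mg/L.

0.831 mg/L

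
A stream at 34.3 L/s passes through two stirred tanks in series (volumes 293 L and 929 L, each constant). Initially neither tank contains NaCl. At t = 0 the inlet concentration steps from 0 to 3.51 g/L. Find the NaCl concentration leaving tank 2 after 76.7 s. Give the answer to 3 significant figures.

3.21 g/L

Species balance on tank i: dCᵢ/dt = (Cᵢ₋₁ − Cᵢ)/τᵢ with τᵢ = Vᵢ/Q.
τ₁ = 293/34.3 = 8.5423 s; τ₂ = 929/34.3 = 27.085 s.
Solving the cascade with C₁(0)=C₂(0)=0 gives C₂(t) = C_in[1 − (τ₁ e^(−t/τ₁) − τ₂ e^(−t/τ₂))/(τ₁ − τ₂)].
At t = 76.7: e^(−t/τ₁) = 0.00012604, e^(−t/τ₂) = 0.058902.
C₂ = 3.51·[1 − (8.5423·0.00012604 − 27.085·0.058902)/(-18.542)] = 3.51·0.91402 = 3.2082 g/L.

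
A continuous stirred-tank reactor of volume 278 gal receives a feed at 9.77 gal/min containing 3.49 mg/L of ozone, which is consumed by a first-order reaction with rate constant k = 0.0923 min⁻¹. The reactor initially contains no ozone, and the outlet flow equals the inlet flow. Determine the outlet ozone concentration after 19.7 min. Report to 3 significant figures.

0.884 mg/L

Accumulation = in − out − consumed: V dC/dt = Q C_in − Q C − k V C.
This is linear with rate a = Q/V + k = 0.12744 min⁻¹.
C_ss = Q C_in/(Q + kV) = 0.96240 mg/L; C(t) = C_ss + (C₀ − C_ss) e^(−a t).
C(19.7) = 0.96240 + (-0.96240)·e^(−0.12744·19.7) = 0.96240 + (-0.96240)·0.081216 = 0.88424 mg/L.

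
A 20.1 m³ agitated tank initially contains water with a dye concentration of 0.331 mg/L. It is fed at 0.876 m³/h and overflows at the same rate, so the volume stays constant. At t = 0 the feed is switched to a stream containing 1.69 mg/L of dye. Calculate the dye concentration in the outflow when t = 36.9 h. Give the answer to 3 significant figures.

Transient balance on the dissolved component: V dC/dt = Q(C_in − C).
So dC/dt = (C_in − C)/τ with τ = V/Q = 20.1/0.876 = 22.945 h.
This is linear first-order; C(t) = C_in + (C₀ − C_in) e^(−t/τ).
C(36.9) = 1.69 + (0.331 − 1.69)·e^(−36.9/22.945) = 1.69 + (-1.3590)·0.20025 = 1.4179 mg/L.

1.42 mg/L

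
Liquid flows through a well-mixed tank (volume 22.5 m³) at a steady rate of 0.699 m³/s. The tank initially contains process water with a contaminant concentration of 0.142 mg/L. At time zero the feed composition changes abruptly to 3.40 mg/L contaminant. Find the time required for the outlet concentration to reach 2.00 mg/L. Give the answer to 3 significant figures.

27.2 s

Mass balance on the solute (V constant): V dC/dt = Q(C_in − C), so τ = V/Q = 32.189 s.
C(t) = C_in + (C₀ − C_in) e^(−t/τ). Set C = 2.00 and solve for t:
e^(−t/τ) = (C − C_in)/(C₀ − C_in) = (2.00 − 3.40)/(0.142 − 3.40) = 0.42971
t = −τ ln(…) = 32.189 × 0.84464 = 27.188 s.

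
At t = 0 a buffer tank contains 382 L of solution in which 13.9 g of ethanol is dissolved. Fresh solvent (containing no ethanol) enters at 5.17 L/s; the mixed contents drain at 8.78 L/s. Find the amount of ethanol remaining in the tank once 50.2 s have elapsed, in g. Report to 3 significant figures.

2.91 g

Total volume: dV/dt = Q_in − Q_out = -3.6100 L/s, so V(t) = 382 − 3.6100 t and V(50.2) = 200.78 L.
No ethanol enters, so dm/dt = −Q_out · (m/V).
Separate: dm/m = −Q_out dt/V(t) ⇒ ln(m/m₀) = −(Q_out/(Q_in−Q_out)) ln(V/V₀).
m = m₀ (V₀/V)^(Q_out/(Q_in−Q_out)) = 13.9 × (382/200.78)^(-2.4321) = 2.9081 g.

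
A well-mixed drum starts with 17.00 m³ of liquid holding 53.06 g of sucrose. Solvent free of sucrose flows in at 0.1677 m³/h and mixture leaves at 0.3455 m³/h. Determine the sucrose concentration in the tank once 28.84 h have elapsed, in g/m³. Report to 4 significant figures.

2.225 g/m³

Let m(t) be the amount of sucrose. Volume: V(t) = V₀ + (Q_in − Q_out) t = 17.00 − 0.177800 t; V(28.84) = 11.8722 m³.
Solute balance: dm/dt = 0 − Q_out C = −Q_out m/V(t).
Separate: dm/m = −Q_out dt/V(t) ⇒ ln(m/m₀) = −(Q_out/(Q_in−Q_out)) ln(V/V₀).
m = m₀ (V₀/V)^(Q_out/(Q_in−Q_out)) = 53.06 × (17.00/11.8722)^(-1.94319) = 26.4114 g.
C = m/V = 26.4114/11.8722 = 2.22464 g/m³.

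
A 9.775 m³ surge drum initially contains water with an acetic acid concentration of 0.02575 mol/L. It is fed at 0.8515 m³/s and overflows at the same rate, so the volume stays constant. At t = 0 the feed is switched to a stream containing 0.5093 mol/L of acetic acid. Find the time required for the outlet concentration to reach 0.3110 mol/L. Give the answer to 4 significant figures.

Accumulation = in − out for the solute gives V dC/dt = Q(C_in − C), so τ = V/Q = 11.4797 s.
C(t) = C_in + (C₀ − C_in) e^(−t/τ). Set C = 0.3110 and solve for t:
e^(−t/τ) = (C − C_in)/(C₀ − C_in) = (0.3110 − 0.5093)/(0.02575 − 0.5093) = 0.410092
t = −τ ln(…) = 11.4797 × 0.891374 = 10.2327 s.

10.23 s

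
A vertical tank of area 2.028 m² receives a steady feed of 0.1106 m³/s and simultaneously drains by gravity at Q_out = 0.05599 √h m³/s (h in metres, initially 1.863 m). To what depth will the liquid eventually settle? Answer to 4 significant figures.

3.902 m

Mass balance (ρ constant): A dh/dt = Q_in − 0.05599 √h. At steady state dh/dt = 0:
Q_in = 0.05599 √h_ss ⇒ √h_ss = 0.1106/0.05599 = 1.97535.
h_ss = 1.97535² = 3.90202 m. (Since h₀ = 1.863 m < h_ss, the level will rise toward this value.)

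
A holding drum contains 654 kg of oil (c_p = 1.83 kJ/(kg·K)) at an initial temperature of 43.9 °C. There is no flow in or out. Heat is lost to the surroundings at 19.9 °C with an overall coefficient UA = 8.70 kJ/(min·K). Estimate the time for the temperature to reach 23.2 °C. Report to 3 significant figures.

273 min

Lumped-capacitance energy balance: M c_p dT/dt = UA(T_amb − T).
τ = M c_p/UA = 137.57 min; T_ss = T_amb = 19.900 °C.
T(t) = T_ss + (T₀ − T_ss)e^(−t/τ); set T = 23.2:
t = −τ ln[(T − T_ss)/(T₀ − T_ss)] = −137.57 · ln(0.13750) = 272.95 min.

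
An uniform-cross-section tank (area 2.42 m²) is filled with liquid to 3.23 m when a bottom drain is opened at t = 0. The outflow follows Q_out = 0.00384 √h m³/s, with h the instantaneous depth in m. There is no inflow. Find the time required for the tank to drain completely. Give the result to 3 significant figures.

A dh/dt = −Q_out = −0.00384 √h.
∫ h^(−1/2) dh = −(0.00384/A) ∫ dt, giving 2√h = 2√h₀ − (0.00384/A) t.
Set h = 0: 2√h₀ = (0.00384/A) t_empty ⇒ t_empty = 2A√h₀/0.00384.
t_empty = 2·2.42·√3.23/0.00384 = 4.8400·1.7972/0.00384 = 2265.2 s.

2270 s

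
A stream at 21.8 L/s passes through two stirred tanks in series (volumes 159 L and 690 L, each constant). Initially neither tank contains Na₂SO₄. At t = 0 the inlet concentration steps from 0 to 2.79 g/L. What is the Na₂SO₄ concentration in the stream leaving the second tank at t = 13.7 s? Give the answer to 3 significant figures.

0.566 g/L

Species balance on tank i: dCᵢ/dt = (Cᵢ₋₁ − Cᵢ)/τᵢ with τᵢ = Vᵢ/Q.
τ₁ = 159/21.8 = 7.2936 s; τ₂ = 690/21.8 = 31.651 s.
Solving the cascade with C₁(0)=C₂(0)=0 gives C₂(t) = C_in[1 − (τ₁ e^(−t/τ₁) − τ₂ e^(−t/τ₂))/(τ₁ − τ₂)].
At t = 13.7: e^(−t/τ₁) = 0.15284, e^(−t/τ₂) = 0.64866.
C₂ = 2.79·[1 − (7.2936·0.15284 − 31.651·0.64866)/(-24.358)] = 2.79·0.20287 = 0.56600 g/L.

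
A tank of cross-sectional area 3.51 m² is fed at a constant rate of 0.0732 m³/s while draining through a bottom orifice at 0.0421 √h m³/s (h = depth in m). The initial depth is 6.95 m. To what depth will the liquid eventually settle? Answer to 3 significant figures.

Mass balance (ρ constant): A dh/dt = Q_in − 0.0421 √h. At steady state dh/dt = 0:
Q_in = 0.0421 √h_ss ⇒ √h_ss = 0.0732/0.0421 = 1.7387.
h_ss = 1.7387² = 3.0231 m. (Since h₀ = 6.95 m > h_ss, the level will fall toward this value.)

3.02 m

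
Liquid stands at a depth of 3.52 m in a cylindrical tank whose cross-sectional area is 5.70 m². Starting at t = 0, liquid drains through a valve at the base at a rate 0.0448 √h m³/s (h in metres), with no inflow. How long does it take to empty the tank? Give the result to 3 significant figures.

A dh/dt = −Q_out = −0.0448 √h.
∫ h^(−1/2) dh = −(0.0448/A) ∫ dt, giving 2√h = 2√h₀ − (0.0448/A) t.
Set h = 0: 2√h₀ = (0.0448/A) t_empty ⇒ t_empty = 2A√h₀/0.0448.
t_empty = 2·5.70·√3.52/0.0448 = 11.400·1.8762/0.0448 = 477.42 s.

477 s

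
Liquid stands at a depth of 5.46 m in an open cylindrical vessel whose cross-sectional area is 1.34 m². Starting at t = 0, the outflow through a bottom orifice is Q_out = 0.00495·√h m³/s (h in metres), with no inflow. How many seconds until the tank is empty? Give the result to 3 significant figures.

1270 s

A dh/dt = −Q_out = −0.00495 √h.
Separate and integrate: 2(√h − √h₀) = −(0.00495/A) t.
Set h = 0: 2√h₀ = (0.00495/A) t_empty ⇒ t_empty = 2A√h₀/0.00495.
t_empty = 2·1.34·√5.46/0.00495 = 2.6800·2.3367/0.00495 = 1265.1 s.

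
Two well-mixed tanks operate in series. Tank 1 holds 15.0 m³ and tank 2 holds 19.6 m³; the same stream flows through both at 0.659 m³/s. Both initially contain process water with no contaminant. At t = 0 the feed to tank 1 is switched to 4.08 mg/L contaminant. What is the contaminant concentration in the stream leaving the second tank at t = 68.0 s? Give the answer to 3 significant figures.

2.98 mg/L

Species balance on tank i: dCᵢ/dt = (Cᵢ₋₁ − Cᵢ)/τᵢ with τᵢ = Vᵢ/Q.
τ₁ = 15.0/0.659 = 22.762 s; τ₂ = 19.6/0.659 = 29.742 s.
Solving the cascade with C₁(0)=C₂(0)=0 gives C₂(t) = C_in[1 − (τ₁ e^(−t/τ₁) − τ₂ e^(−t/τ₂))/(τ₁ − τ₂)].
At t = 68.0: e^(−t/τ₁) = 0.050415, e^(−t/τ₂) = 0.10164.
C₂ = 4.08·[1 − (22.762·0.050415 − 29.742·0.10164)/(-6.9803)] = 4.08·0.73133 = 2.9838 mg/L.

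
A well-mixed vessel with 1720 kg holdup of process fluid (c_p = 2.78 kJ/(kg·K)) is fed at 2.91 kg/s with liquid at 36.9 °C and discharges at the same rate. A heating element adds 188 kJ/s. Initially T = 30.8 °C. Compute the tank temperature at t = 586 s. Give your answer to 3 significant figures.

49.3 °C

M c_p dT/dt = ṁ c_p (T_in − T) + Q̇.
Rearrange: dT/dt = (T_ss − T)/τ with τ = M/ṁ = 591.07 s and T_ss = T_in + Q̇/(ṁ c_p) = 60.139 °C.
Solution: T(t) = T_ss + (T₀ − T_ss) e^(−t/τ).
T(586) = 60.139 + (-29.339)·e^(−586/591.07) = 60.139 + (-29.339)·0.37105 = 49.253 °C.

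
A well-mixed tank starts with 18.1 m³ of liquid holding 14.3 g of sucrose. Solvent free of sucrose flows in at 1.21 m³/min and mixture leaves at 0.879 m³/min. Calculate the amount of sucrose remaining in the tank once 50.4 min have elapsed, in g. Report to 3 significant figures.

2.52 g

Let m(t) be the amount of sucrose. Volume: V(t) = V₀ + (Q_in − Q_out) t = 18.1 + 0.33100 t; V(50.4) = 34.782 m³.
No sucrose enters, so dm/dt = −Q_out · (m/V).
Separate: dm/m = −Q_out dt/V(t) ⇒ ln(m/m₀) = −(Q_out/(Q_in−Q_out)) ln(V/V₀).
m = m₀ (V₀/V)^(Q_out/(Q_in−Q_out)) = 14.3 × (18.1/34.782)^(2.6556) = 2.5235 g.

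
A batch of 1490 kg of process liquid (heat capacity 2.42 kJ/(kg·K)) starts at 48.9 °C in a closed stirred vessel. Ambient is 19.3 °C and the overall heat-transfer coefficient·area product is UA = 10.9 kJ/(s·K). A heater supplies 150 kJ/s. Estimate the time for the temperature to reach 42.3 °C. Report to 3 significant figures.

Lumped-capacitance energy balance: M c_p dT/dt = UA(T_amb − T) + Q̇.
τ = M c_p/UA = 330.81 s; T_ss = T_amb + Q̇/UA = 19.3 + 150/10.9 = 33.061 °C.
T(t) = T_ss + (T₀ − T_ss)e^(−t/τ); set T = 42.3:
t = −τ ln[(T − T_ss)/(T₀ − T_ss)] = −330.81 · ln(0.58329) = 178.33 s.

178 s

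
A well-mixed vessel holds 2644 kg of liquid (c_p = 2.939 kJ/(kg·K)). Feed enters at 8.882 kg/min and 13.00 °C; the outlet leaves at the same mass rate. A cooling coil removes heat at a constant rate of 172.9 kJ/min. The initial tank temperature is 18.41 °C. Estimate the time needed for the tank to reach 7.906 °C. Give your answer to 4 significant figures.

614.0 min

M c_p dT/dt = ṁ c_p (T_in − T) − Q̇.
τ = M/ṁ = 297.681 min; T_ss = T_in − Q̇/(ṁ c_p) = 6.37654 °C.
T(t) = T_ss + (T₀ − T_ss) e^(−t/τ). Set T = 7.906:
e^(−t/τ) = (7.906 − 6.37654)/(18.41 − 6.37654) = 0.127100
t = −297.681 · ln(0.127100) = 614.049 min.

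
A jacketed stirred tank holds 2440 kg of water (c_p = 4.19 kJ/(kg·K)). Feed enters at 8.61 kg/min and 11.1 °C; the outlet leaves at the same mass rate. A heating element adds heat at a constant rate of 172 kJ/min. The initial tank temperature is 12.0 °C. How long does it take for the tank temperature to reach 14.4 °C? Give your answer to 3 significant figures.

275 min

Unsteady energy balance on the tank contents: M c_p dT/dt = ṁ c_p (T_in − T) + 172.
τ = M/ṁ = 283.39 min; T_ss = T_in + Q̇/(ṁ c_p) = 15.868 °C.
T(t) = T_ss + (T₀ − T_ss) e^(−t/τ). Set T = 14.4:
e^(−t/τ) = (14.4 − 15.868)/(12.0 − 15.868) = 0.37948
t = −283.39 · ln(0.37948) = 274.59 min.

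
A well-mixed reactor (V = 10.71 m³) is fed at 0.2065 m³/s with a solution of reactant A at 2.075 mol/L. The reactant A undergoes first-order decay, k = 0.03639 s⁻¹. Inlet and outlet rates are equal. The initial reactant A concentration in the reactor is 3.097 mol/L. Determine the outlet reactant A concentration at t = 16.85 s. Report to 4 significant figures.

V dC/dt = Q(C_in − C) − k V C.
dC/dt = (Q/V) C_in − (Q/V + k) C; effective rate a = Q/V + k = 0.0192810 + 0.03639 = 0.0556710 s⁻¹.
C_ss = Q C_in/(Q + kV) = 0.718653 mol/L; C(t) = C_ss + (C₀ − C_ss) e^(−a t).
C(16.85) = 0.718653 + (2.37835)·e^(−0.0556710·16.85) = 0.718653 + (2.37835)·0.391388 = 1.64951 mol/L.

1.650 mol/L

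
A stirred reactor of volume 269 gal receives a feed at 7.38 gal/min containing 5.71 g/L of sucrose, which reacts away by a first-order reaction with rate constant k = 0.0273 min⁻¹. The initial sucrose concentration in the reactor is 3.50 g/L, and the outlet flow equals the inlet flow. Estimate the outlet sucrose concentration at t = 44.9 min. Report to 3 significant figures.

2.92 g/L

Species balance: V dC/dt = Q C_in − Q C − k V C.
dC/dt = (Q/V) C_in − (Q/V + k) C; effective rate a = Q/V + k = 0.027435 + 0.0273 = 0.054735 min⁻¹.
C_ss = Q C_in/(Q + kV) = 2.8620 g/L; C(t) = C_ss + (C₀ − C_ss) e^(−a t).
C(44.9) = 2.8620 + (0.63796)·e^(−0.054735·44.9) = 2.8620 + (0.63796)·0.085640 = 2.9167 g/L.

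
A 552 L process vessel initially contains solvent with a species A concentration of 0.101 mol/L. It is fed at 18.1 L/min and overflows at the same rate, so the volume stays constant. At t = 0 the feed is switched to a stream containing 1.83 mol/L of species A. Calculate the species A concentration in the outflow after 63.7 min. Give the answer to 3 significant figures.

1.62 mol/L

Transient balance on the dissolved component: V dC/dt = Q(C_in − C).
So dC/dt = (C_in − C)/τ with τ = V/Q = 552/18.1 = 30.497 min.
Integrating: C(t) = C_in + (C₀ − C_in) e^(−t/τ).
C(63.7) = 1.83 + (0.101 − 1.83)·e^(−63.7/30.497) = 1.83 + (-1.7290)·0.12385 = 1.6159 mol/L.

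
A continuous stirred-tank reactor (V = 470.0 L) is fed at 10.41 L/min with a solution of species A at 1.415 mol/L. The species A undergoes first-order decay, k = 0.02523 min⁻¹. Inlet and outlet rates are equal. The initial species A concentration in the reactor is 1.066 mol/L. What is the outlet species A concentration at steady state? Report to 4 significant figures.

0.6615 mol/L

Species balance: V dC/dt = Q C_in − Q C − k V C.
Steady state (dC/dt = 0): C_ss = Q C_in/(Q + kV) = C_in/(1 + kV/Q).
C_ss = 10.41·1.415/(10.41 + 0.02523·470.0) = 14.7302/22.2681 = 0.661491 mol/L.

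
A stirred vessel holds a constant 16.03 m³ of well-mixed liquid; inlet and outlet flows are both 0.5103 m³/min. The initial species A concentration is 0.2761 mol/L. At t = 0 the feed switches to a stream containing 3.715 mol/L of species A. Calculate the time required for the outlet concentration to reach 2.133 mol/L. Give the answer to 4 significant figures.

Accumulation = in − out for the solute gives V dC/dt = Q(C_in − C), so τ = V/Q = 31.4129 min.
C(t) = C_in + (C₀ − C_in) e^(−t/τ). Set C = 2.133 and solve for t:
e^(−t/τ) = (C − C_in)/(C₀ − C_in) = (2.133 − 3.715)/(0.2761 − 3.715) = 0.460031
t = −τ ln(…) = 31.4129 × 0.776462 = 24.3909 min.

24.39 min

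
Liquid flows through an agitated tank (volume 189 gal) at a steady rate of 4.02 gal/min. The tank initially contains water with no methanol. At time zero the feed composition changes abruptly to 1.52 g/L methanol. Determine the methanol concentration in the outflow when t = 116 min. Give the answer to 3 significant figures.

Mass balance on the solute (V constant): V dC/dt = Q(C_in − C).
Rewrite as dC/dt + C/τ = C_in/τ, τ = V/Q = 47.015 min.
C approaches C_in exponentially: C(t) = C_in + (C₀ − C_in) e^(−t/τ).
C(116) = 1.52 + (0 − 1.52)·e^(−116/47.015) = 1.52 + (-1.5200)·0.084813 = 1.3911 g/L.

1.39 g/L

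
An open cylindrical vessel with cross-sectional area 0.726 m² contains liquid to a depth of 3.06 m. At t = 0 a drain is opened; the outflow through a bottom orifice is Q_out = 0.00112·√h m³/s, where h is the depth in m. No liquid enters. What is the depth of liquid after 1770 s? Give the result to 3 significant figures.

With no inflow, A dh/dt = −0.00112 √h.
∫ h^(−1/2) dh = −(0.00112/A) ∫ dt, giving 2√h = 2√h₀ − (0.00112/A) t.
√h = √3.06 − 0.00112·1770/(2·0.726) = 1.7493 − 1.3653 = 0.38400.
h = 0.38400² = 0.14745 m.

0.147 m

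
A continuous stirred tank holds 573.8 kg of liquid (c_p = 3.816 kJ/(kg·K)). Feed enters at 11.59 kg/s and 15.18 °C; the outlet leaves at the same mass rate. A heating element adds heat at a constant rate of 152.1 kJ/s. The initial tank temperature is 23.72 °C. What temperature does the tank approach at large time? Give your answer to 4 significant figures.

18.62 °C

M c_p dT/dt = ṁ c_p (T_in − T) + Q̇.
At steady state dT/dt = 0 ⇒ T_ss = T_in + Q̇/(ṁ c_p) = 15.18 + 152.1/(11.59·3.816) = 18.6190 °C.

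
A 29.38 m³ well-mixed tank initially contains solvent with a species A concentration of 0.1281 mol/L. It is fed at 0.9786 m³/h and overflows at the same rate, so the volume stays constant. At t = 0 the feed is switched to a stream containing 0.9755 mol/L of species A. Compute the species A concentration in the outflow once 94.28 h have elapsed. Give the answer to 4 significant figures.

0.9388 mol/L

Accumulation = in − out for the solute gives V dC/dt = Q(C_in − C).
Time constant τ = V/Q = 29.38/0.9786 = 30.0225 h.
Integrating: C(t) = C_in + (C₀ − C_in) e^(−t/τ).
C(94.28) = 0.9755 + (0.1281 − 0.9755)·e^(−94.28/30.0225) = 0.9755 + (-0.847400)·0.0432692 = 0.938834 mol/L.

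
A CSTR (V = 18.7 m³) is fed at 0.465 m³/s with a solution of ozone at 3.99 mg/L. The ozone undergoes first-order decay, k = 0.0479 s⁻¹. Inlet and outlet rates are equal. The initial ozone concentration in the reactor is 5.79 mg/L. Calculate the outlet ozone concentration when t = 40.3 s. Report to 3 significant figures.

Species balance: V dC/dt = Q C_in − Q C − k V C.
This is linear with rate a = Q/V + k = 0.072766 s⁻¹.
C_ss = Q C_in/(Q + kV) = 1.3635 mg/L; C(t) = C_ss + (C₀ − C_ss) e^(−a t).
C(40.3) = 1.3635 + (4.4265)·e^(−0.072766·40.3) = 1.3635 + (4.4265)·0.053265 = 1.5993 mg/L.

1.60 mg/L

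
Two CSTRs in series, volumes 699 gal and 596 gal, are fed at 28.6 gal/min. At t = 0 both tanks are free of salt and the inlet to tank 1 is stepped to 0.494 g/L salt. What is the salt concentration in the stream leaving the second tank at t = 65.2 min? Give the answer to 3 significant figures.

Time constants: τᵢ = Vᵢ/Q for each well-mixed tank.
τ₁ = 699/28.6 = 24.441 min; τ₂ = 596/28.6 = 20.839 min.
Tank 1: C₁ = C_in(1 − e^(−t/τ₁)). Tank 2 (τ₁ ≠ τ₂): C₂ = C_in[1 − (τ₁ e^(−t/τ₁) − τ₂ e^(−t/τ₂))/(τ₁ − τ₂)].
At t = 65.2: e^(−t/τ₁) = 0.069412, e^(−t/τ₂) = 0.043774.
C₂ = 0.494·[1 − (24.441·0.069412 − 20.839·0.043774)/(3.6014)] = 0.494·0.78223 = 0.38642 g/L.

0.386 g/L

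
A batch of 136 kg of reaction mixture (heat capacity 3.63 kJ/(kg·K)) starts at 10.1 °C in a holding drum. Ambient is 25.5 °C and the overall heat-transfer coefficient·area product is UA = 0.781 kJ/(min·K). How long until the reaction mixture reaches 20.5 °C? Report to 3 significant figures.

Unsteady energy balance on the tank contents: M c_p dT/dt = −UA(T − T_amb).
τ = M c_p/UA = 632.11 min; T_ss = T_amb = 25.500 °C.
T(t) = T_ss + (T₀ − T_ss)e^(−t/τ); set T = 20.5:
t = −τ ln[(T − T_ss)/(T₀ − T_ss)] = −632.11 · ln(0.32468) = 711.08 min.

711 min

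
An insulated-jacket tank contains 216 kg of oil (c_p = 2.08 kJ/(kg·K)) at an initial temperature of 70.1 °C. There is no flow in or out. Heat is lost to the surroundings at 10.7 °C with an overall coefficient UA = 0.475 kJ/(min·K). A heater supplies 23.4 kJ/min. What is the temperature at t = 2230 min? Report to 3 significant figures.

M c_p dT/dt = −UA(T − T_amb) + Q̇.
dT/dt = (T_ss − T)/τ with T_ss = T_amb + Q̇/UA = 10.7 + 23.4/0.475 = 59.963 °C, τ = M c_p/UA = 216·2.08/0.475 = 945.85 min.
Integrating: T(t) = T_ss + (T₀ − T_ss) e^(−t/τ).
T(2230) = 59.963 + (10.137)·0.094641 = 60.923 °C.

60.9 °C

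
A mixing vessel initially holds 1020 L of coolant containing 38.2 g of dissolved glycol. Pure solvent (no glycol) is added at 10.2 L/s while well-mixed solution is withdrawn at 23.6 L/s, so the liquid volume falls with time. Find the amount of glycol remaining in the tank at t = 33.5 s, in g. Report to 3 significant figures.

Let m(t) be the amount of glycol. Volume: V(t) = V₀ + (Q_in − Q_out) t = 1020 − 13.400 t; V(33.5) = 571.10 L.
Solute balance: dm/dt = 0 − Q_out C = −Q_out m/V(t).
Separate: dm/m = −Q_out dt/V(t) ⇒ ln(m/m₀) = −(Q_out/(Q_in−Q_out)) ln(V/V₀).
m = m₀ (V₀/V)^(Q_out/(Q_in−Q_out)) = 38.2 × (1020/571.10)^(-1.7612) = 13.754 g.

13.8 g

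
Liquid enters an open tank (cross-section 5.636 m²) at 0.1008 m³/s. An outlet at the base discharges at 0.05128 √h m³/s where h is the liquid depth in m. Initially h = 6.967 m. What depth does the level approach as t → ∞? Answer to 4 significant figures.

3.864 m

A dh/dt = Q_in − 0.05128 √h. Steady state requires inflow = outflow:
Q_in = 0.05128 √h_ss ⇒ √h_ss = 0.1008/0.05128 = 1.96568.
h_ss = 1.96568² = 3.86389 m. (Since h₀ = 6.967 m > h_ss, the level will fall toward this value.)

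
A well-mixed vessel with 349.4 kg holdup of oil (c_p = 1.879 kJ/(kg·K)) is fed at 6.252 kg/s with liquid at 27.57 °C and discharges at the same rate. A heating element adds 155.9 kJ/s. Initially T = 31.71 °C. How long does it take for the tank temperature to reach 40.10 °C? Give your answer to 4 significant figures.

140.4 s

First-law balance (no shaft work): M c_p dT/dt = ṁ c_p (T_in − T) + 155.9.
τ = M/ṁ = 55.8861 s; T_ss = T_in + Q̇/(ṁ c_p) = 40.8409 °C.
T(t) = T_ss + (T₀ − T_ss) e^(−t/τ). Set T = 40.10:
e^(−t/τ) = (40.10 − 40.8409)/(31.71 − 40.8409) = 0.0811420
t = −55.8861 · ln(0.0811420) = 140.361 s.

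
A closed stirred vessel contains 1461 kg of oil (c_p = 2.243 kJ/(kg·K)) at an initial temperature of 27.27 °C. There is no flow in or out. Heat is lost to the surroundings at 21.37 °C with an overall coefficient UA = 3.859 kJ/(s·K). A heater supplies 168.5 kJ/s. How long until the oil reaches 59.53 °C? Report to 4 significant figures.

M c_p dT/dt = −UA(T − T_amb) + Q̇.
τ = M c_p/UA = 849.190 s; T_ss = T_amb + Q̇/UA = 21.37 + 168.5/3.859 = 65.0342 °C.
T(t) = T_ss + (T₀ − T_ss)e^(−t/τ); set T = 59.53:
t = −τ ln[(T − T_ss)/(T₀ − T_ss)] = −849.190 · ln(0.145751) = 1635.42 s.

1635 s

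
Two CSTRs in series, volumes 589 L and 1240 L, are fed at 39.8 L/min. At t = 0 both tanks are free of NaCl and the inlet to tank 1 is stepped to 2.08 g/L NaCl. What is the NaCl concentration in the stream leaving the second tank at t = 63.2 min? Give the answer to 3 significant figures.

1.59 g/L

Time constants: τᵢ = Vᵢ/Q for each well-mixed tank.
τ₁ = 589/39.8 = 14.799 min; τ₂ = 1240/39.8 = 31.156 min.
Tank 1: C₁ = C_in(1 − e^(−t/τ₁)). Tank 2 (τ₁ ≠ τ₂): C₂ = C_in[1 − (τ₁ e^(−t/τ₁) − τ₂ e^(−t/τ₂))/(τ₁ − τ₂)].
At t = 63.2: e^(−t/τ₁) = 0.013974, e^(−t/τ₂) = 0.13153.
C₂ = 2.08·[1 − (14.799·0.013974 − 31.156·0.13153)/(-16.357)] = 2.08·0.76211 = 1.5852 g/L.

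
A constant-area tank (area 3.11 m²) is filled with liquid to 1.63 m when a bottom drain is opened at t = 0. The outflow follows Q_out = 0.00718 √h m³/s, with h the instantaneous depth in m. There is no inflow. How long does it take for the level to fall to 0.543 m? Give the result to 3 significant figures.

468 s

A dh/dt = −Q_out = −0.00718 √h.
This is separable: 2 d(√h)/dt = −0.00718/A, so √h = √h₀ − (0.00718/(2A)) t.
t = 2A(√h₀ − √h)/0.00718 = 2·3.11·(√1.63 − √0.543)/0.00718
  = 6.2200 × (1.2767 − 0.73689) / 0.00718 = 467.65 s.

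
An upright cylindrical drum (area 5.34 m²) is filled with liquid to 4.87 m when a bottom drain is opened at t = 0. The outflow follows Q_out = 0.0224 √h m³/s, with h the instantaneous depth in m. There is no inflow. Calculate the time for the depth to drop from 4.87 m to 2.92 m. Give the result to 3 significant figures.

A dh/dt = −Q_out = −0.0224 √h.
Separate and integrate: 2(√h − √h₀) = −(0.0224/A) t.
t = 2A(√h₀ − √h)/0.0224 = 2·5.34·(√4.87 − √2.92)/0.0224
  = 10.680 × (2.2068 − 1.7088) / 0.0224 = 237.44 s.

237 s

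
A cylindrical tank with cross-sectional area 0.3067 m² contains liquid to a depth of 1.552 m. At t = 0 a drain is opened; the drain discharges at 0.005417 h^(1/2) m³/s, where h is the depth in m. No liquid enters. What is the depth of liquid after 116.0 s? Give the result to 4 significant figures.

Volume balance on the tank: A dh/dt = −0.005417 √h.
∫ h^(−1/2) dh = −(0.005417/A) ∫ dt, giving 2√h = 2√h₀ − (0.005417/A) t.
√h = √1.552 − 0.005417·116.0/(2·0.3067) = 1.24579 − 1.02441 = 0.221385.
h = 0.221385² = 0.0490112 m.

0.04901 m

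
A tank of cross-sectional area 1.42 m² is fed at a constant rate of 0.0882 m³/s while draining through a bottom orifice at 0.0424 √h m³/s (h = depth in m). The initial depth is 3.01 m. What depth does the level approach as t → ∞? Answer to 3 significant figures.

4.33 m

A dh/dt = Q_in − 0.0424 √h. Steady state requires inflow = outflow:
Q_in = 0.0424 √h_ss ⇒ √h_ss = 0.0882/0.0424 = 2.0802.
h_ss = 2.0802² = 4.3272 m. (Since h₀ = 3.01 m < h_ss, the level will rise toward this value.)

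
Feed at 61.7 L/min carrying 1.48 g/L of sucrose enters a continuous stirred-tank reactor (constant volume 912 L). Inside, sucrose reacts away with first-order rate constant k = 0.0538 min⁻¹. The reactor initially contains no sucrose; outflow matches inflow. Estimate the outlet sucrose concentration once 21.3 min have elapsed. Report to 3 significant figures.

0.762 g/L

Accumulation = in − out − consumed: V dC/dt = Q C_in − Q C − k V C.
dC/dt = (Q/V) C_in − (Q/V + k) C; effective rate a = Q/V + k = 0.067654 + 0.0538 = 0.12145 min⁻¹.
C_ss = Q C_in/(Q + kV) = 0.82441 g/L; C(t) = C_ss + (C₀ − C_ss) e^(−a t).
C(21.3) = 0.82441 + (-0.82441)·e^(−0.12145·21.3) = 0.82441 + (-0.82441)·0.075248 = 0.76237 g/L.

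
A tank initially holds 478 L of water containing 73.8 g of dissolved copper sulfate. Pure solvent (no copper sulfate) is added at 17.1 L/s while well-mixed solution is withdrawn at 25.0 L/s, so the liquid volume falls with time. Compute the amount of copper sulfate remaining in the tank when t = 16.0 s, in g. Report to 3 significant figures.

Total volume: dV/dt = Q_in − Q_out = -7.9000 L/s, so V(t) = 478 − 7.9000 t and V(16.0) = 351.60 L.
Solute balance: dm/dt = 0 − Q_out C = −Q_out m/V(t).
dm/m = −Q_out dt/(V₀ − 7.9000 t); integrating gives ln(m/m₀) = −(Q_out/(Q_in−Q_out)) ln(V/V₀).
m = m₀ (V₀/V)^(Q_out/(Q_in−Q_out)) = 73.8 × (478/351.60)^(-3.1646) = 27.924 g.

27.9 g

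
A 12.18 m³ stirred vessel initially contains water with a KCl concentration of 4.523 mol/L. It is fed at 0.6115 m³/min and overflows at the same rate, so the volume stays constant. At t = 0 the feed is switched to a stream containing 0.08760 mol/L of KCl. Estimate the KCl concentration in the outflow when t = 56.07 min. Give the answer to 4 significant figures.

0.3533 mol/L

Unsteady species balance (constant V, well mixed): V dC/dt = Q(C_in − C).
Time constant τ = V/Q = 12.18/0.6115 = 19.9182 min.
C approaches C_in exponentially: C(t) = C_in + (C₀ − C_in) e^(−t/τ).
C(56.07) = 0.08760 + (4.523 − 0.08760)·e^(−56.07/19.9182) = 0.08760 + (4.43540)·0.0599042 = 0.353299 mol/L.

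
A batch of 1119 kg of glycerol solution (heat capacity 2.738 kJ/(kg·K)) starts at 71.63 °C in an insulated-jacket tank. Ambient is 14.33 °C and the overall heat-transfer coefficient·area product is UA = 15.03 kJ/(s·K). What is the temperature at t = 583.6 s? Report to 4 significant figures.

17.60 °C

Lumped-capacitance energy balance: M c_p dT/dt = UA(T_amb − T).
dT/dt = (T_ss − T)/τ with T_ss = T_amb = 14.3300 °C, τ = M c_p/UA = 1119·2.738/15.03 = 203.847 s.
T approaches T_ss exponentially: T(t) = T_ss + (T₀ − T_ss) e^(−t/τ).
T(583.6) = 14.3300 + (57.3000)·0.0571012 = 17.6019 °C.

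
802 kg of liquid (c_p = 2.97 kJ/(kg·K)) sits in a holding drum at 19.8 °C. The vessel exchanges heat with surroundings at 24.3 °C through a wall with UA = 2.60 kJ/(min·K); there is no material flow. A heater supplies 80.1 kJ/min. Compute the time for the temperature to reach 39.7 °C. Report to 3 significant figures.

Lumped-capacitance energy balance: M c_p dT/dt = UA(T_amb − T) + Q̇.
τ = M c_p/UA = 916.13 min; T_ss = T_amb + Q̇/UA = 24.3 + 80.1/2.60 = 55.108 °C.
T(t) = T_ss + (T₀ − T_ss)e^(−t/τ); set T = 39.7:
t = −τ ln[(T − T_ss)/(T₀ − T_ss)] = −916.13 · ln(0.43638) = 759.69 min.

760 min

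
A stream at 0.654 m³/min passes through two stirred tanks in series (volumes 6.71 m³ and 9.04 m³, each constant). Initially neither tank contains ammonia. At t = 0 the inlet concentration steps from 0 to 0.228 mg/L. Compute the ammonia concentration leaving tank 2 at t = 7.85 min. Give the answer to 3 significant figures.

Species balance on tank i: dCᵢ/dt = (Cᵢ₋₁ − Cᵢ)/τᵢ with τᵢ = Vᵢ/Q.
τ₁ = 6.71/0.654 = 10.260 min; τ₂ = 9.04/0.654 = 13.823 min.
Solving the cascade with C₁(0)=C₂(0)=0 gives C₂(t) = C_in[1 − (τ₁ e^(−t/τ₁) − τ₂ e^(−t/τ₂))/(τ₁ − τ₂)].
At t = 7.85: e^(−t/τ₁) = 0.46528, e^(−t/τ₂) = 0.56671.
C₂ = 0.228·[1 − (10.260·0.46528 − 13.823·0.56671)/(-3.5627)] = 0.228·0.14120 = 0.032193 mg/L.

0.0322 mg/L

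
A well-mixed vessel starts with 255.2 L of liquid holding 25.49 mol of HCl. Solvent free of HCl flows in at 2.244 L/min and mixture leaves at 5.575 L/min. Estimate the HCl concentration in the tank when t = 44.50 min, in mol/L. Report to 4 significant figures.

0.05560 mol/L

Let m(t) be the amount of HCl. Volume: V(t) = V₀ + (Q_in − Q_out) t = 255.2 − 3.33100 t; V(44.50) = 106.970 L.
Solute balance: dm/dt = 0 − Q_out C = −Q_out m/V(t).
Separate: dm/m = −Q_out dt/V(t) ⇒ ln(m/m₀) = −(Q_out/(Q_in−Q_out)) ln(V/V₀).
m = m₀ (V₀/V)^(Q_out/(Q_in−Q_out)) = 25.49 × (255.2/106.970)^(-1.67367) = 5.94790 mol.
C = m/V = 5.94790/106.970 = 0.0556032 mol/L.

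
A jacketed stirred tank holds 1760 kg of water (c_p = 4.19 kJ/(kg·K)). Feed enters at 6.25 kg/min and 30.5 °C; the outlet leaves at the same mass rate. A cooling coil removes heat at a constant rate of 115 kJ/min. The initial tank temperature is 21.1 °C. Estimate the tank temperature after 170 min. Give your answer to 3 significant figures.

23.4 °C

M c_p dT/dt = ṁ c_p (T_in − T) − Q̇.
τ = M/ṁ = 281.60 min; T_ss = T_in − Q̇/(ṁ c_p) = 30.5 − 115/(6.25·4.19) = 26.109 °C.
This is linear first-order; T(t) = T_ss + (T₀ − T_ss) e^(−t/τ).
T(170) = 26.109 + (-5.0086)·e^(−170/281.60) = 26.109 + (-5.0086)·0.54679 = 23.370 °C.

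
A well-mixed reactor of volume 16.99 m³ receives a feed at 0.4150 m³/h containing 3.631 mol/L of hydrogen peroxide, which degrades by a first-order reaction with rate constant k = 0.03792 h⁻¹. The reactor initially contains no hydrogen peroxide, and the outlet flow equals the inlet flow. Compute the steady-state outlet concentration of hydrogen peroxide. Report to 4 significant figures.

1.423 mol/L

Accumulation = in − out − consumed: V dC/dt = Q C_in − Q C − k V C.
At steady state: 0 = Q C_in − (Q + kV) C_ss, so C_ss = Q C_in/(Q + kV).
C_ss = 0.4150·3.631/(0.4150 + 0.03792·16.99) = 1.50686/1.05926 = 1.42256 mol/L.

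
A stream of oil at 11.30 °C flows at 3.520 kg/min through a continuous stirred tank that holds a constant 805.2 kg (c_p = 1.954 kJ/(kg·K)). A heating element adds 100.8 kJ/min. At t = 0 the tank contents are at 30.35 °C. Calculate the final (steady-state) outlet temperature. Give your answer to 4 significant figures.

25.96 °C

M c_p dT/dt = ṁ c_p (T_in − T) + Q̇.
At steady state dT/dt = 0 ⇒ T_ss = T_in + Q̇/(ṁ c_p) = 11.30 + 100.8/(3.520·1.954) = 25.9553 °C.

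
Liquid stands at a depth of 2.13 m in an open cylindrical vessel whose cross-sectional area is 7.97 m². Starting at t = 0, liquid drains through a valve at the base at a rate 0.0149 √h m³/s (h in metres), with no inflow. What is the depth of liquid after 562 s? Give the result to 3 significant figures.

A dh/dt = −Q_out = −0.0149 √h.
Separate and integrate: 2(√h − √h₀) = −(0.0149/A) t.
√h = √2.13 − 0.0149·562/(2·7.97) = 1.4595 − 0.52533 = 0.93412.
h = 0.93412² = 0.87258 m.

0.873 m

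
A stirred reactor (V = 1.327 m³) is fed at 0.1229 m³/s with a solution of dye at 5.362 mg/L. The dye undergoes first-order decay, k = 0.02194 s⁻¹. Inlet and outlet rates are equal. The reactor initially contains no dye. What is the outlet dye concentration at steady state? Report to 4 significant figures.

4.335 mg/L

V dC/dt = Q(C_in − C) − k V C.
Steady state (dC/dt = 0): C_ss = Q C_in/(Q + kV) = C_in/(1 + kV/Q).
C_ss = 0.1229·5.362/(0.1229 + 0.02194·1.327) = 0.658990/0.152014 = 4.33505 mg/L.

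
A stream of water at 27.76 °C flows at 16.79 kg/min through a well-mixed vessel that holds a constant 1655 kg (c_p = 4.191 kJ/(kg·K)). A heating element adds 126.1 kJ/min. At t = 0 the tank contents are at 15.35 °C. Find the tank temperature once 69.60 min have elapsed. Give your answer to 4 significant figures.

M c_p dT/dt = ṁ c_p (T_in − T) + Q̇.
Rearrange: dT/dt = (T_ss − T)/τ with τ = M/ṁ = 98.5706 min and T_ss = T_in + Q̇/(ṁ c_p) = 29.5520 °C.
Integrating: T(t) = T_ss + (T₀ − T_ss) e^(−t/τ).
T(69.60) = 29.5520 + (-14.2020)·e^(−69.60/98.5706) = 29.5520 + (-14.2020)·0.493569 = 22.5424 °C.

22.54 °C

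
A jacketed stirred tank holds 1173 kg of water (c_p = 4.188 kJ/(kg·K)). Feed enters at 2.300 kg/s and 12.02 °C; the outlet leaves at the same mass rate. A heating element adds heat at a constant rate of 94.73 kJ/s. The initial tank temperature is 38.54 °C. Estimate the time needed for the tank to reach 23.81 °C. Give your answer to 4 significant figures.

M c_p dT/dt = ṁ c_p (T_in − T) + Q̇.
τ = M/ṁ = 510.000 s; T_ss = T_in + Q̇/(ṁ c_p) = 21.8545 °C.
T(t) = T_ss + (T₀ − T_ss) e^(−t/τ). Set T = 23.81:
e^(−t/τ) = (23.81 − 21.8545)/(38.54 − 21.8545) = 0.117197
t = −510.000 · ln(0.117197) = 1093.39 s.

1093 s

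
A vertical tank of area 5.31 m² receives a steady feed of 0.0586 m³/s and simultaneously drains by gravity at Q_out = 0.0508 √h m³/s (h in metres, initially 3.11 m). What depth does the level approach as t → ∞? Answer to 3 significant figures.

A dh/dt = Q_in − 0.0508 √h. Steady state requires inflow = outflow:
Q_in = 0.0508 √h_ss ⇒ √h_ss = 0.0586/0.0508 = 1.1535.
h_ss = 1.1535² = 1.3307 m. (Since h₀ = 3.11 m > h_ss, the level will fall toward this value.)

1.33 m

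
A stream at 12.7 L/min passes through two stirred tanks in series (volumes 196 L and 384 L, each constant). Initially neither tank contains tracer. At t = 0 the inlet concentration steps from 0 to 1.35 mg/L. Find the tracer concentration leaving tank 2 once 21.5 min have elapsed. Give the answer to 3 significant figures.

Species balance on tank i: dCᵢ/dt = (Cᵢ₋₁ − Cᵢ)/τᵢ with τᵢ = Vᵢ/Q.
τ₁ = 196/12.7 = 15.433 min; τ₂ = 384/12.7 = 30.236 min.
Tank 1: C₁ = C_in(1 − e^(−t/τ₁)). Tank 2 (τ₁ ≠ τ₂): C₂ = C_in[1 − (τ₁ e^(−t/τ₁) − τ₂ e^(−t/τ₂))/(τ₁ − τ₂)].
At t = 21.5: e^(−t/τ₁) = 0.24830, e^(−t/τ₂) = 0.49112.
C₂ = 1.35·[1 − (15.433·0.24830 − 30.236·0.49112)/(-14.803)] = 1.35·0.25573 = 0.34523 mg/L.

0.345 mg/L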